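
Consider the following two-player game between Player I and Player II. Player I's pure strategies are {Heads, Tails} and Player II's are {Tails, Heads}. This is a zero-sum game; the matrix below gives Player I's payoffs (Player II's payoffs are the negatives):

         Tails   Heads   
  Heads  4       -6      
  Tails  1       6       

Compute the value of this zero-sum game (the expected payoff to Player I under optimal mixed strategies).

v = 2

Set Player I's expected payoff from Heads equal to that from Tails:
  Player I's payoff to Heads: q·4 + (1−q)·(-6) = 10q - 6
  Player I's payoff to Tails: q·1 + (1−q)·6 = -5q + 6
  10q - 6 = -5q + 6  ⇒  15q = 12  ⇒  q = 4/5.
The value is Player I's expected payoff against this mix (using Heads): (4/5)·4 + (1/5)·(-6) = 2.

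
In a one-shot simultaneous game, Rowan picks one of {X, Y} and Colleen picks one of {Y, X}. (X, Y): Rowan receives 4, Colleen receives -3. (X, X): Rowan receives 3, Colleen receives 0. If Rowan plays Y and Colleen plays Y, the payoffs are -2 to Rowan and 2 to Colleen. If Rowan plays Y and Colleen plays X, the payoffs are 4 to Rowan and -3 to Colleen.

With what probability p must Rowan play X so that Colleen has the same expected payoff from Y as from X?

In a mixed equilibrium Colleen is indifferent between Y and X; this condition fixes p.
  Colleen's expected payoff from Y: p·(-3) + (1−p)·2 = -5p + 2
  Colleen's expected payoff from X: p·0 + (1−p)·(-3) = 3p - 3
  -5p + 2 = 3p - 3  ⇒  -8p = -5  ⇒  p = 5/8.

p = 5/8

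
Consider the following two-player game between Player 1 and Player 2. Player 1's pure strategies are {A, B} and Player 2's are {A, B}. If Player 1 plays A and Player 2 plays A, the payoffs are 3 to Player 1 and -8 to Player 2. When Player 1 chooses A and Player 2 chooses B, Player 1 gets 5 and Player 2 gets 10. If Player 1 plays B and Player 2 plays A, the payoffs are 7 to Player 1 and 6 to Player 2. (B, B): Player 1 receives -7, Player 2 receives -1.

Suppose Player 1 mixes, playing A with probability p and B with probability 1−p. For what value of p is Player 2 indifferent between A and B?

Player 2's indifference between A and B determines Player 1's mixing probability p:
  Player 2's payoff to A: p·(-8) + (1−p)·6 = -14p + 6
  Player 2's payoff to B: p·10 + (1−p)·(-1) = 11p - 1
  -14p + 6 = 11p - 1  ⇒  -25p = -7  ⇒  p = 7/25.

p = 7/25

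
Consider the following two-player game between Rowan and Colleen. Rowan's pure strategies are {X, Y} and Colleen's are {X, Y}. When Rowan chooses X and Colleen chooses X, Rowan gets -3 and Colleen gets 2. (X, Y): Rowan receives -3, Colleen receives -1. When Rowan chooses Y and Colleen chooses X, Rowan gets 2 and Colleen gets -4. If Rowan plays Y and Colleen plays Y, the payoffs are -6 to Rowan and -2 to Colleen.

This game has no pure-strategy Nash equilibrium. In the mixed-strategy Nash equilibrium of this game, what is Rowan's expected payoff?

For Rowan to be willing to mix, Rowan must be indifferent between X and Y, which pins down Colleen's mix.
  Rowan's payoff to X: q·(-3) + (1−q)·(-3) = -3
  Rowan's payoff to Y: q·2 + (1−q)·(-6) = 8q - 6
  -3 = 8q - 6  ⇒  -8q = -3  ⇒  q = 3/8.
At equilibrium Rowan is indifferent across rows, so Rowan's payoff equals the payoff from X: (3/8)·(-3) + (5/8)·(-3) = -3.

-3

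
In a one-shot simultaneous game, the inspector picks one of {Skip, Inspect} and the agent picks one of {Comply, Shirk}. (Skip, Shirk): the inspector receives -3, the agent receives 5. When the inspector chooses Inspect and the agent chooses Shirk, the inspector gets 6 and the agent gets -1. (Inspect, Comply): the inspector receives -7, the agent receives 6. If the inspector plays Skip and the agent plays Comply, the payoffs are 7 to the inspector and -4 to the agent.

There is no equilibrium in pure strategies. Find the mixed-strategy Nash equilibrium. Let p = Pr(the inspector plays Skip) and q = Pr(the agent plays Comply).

Set the agent's expected payoff from Comply equal to that from Shirk:
  the agent's expected payoff from Comply: p·(-4) + (1−p)·6 = -10p + 6
  the agent's expected payoff from Shirk: p·5 + (1−p)·(-1) = 6p - 1
  -10p + 6 = 6p - 1  ⇒  -16p = -7  ⇒  p = 7/16.
In a mixed equilibrium the inspector is indifferent between Skip and Inspect; this condition fixes q.
  the inspector's payoff to Skip: q·7 + (1−q)·(-3) = 10q - 3
  the inspector's payoff to Inspect: q·(-7) + (1−q)·6 = -13q + 6
  10q - 3 = -13q + 6  ⇒  23q = 9  ⇒  q = 9/23.

p = 7/16, q = 9/23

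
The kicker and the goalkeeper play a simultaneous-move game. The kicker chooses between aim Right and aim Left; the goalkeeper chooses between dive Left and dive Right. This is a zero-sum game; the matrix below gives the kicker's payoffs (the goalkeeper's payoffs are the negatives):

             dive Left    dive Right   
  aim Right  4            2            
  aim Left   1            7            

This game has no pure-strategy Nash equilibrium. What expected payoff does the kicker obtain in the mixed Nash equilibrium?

13/4

The kicker's indifference between aim Right and aim Left determines the goalkeeper's mixing probability q:
  the kicker's expected payoff from aim Right: q·4 + (1−q)·2 = 2q + 2
  the kicker's expected payoff from aim Left: q·1 + (1−q)·7 = -6q + 7
  2q + 2 = -6q + 7  ⇒  8q = 5  ⇒  q = 5/8.
At equilibrium the kicker is indifferent across rows, so the kicker's payoff equals the payoff from aim Right: (5/8)·4 + (3/8)·2 = 13/4.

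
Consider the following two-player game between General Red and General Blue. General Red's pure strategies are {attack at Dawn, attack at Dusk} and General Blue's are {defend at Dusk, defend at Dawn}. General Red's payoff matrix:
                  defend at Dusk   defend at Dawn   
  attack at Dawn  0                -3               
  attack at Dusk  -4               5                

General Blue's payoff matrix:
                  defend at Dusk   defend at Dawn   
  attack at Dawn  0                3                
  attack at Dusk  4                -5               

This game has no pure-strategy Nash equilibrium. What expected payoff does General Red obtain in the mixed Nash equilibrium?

General Red's indifference between attack at Dawn and attack at Dusk determines General Blue's mixing probability q:
  General Red's payoff from attack at Dawn: q·0 + (1−q)·(-3) = 3q - 3
  General Red's payoff from attack at Dusk: q·(-4) + (1−q)·5 = -9q + 5
  3q - 3 = -9q + 5  ⇒  12q = 8  ⇒  q = 2/3.
At equilibrium General Red is indifferent across rows, so General Red's payoff equals the payoff from attack at Dawn: (2/3)·0 + (1/3)·(-3) = -1.

-1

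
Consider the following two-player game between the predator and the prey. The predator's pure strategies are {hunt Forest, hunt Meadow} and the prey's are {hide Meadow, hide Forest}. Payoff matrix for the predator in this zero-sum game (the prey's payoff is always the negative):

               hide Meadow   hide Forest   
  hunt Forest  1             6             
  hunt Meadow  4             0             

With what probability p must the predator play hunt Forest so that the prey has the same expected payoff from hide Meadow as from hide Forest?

Set the prey's expected payoff from hide Meadow equal to that from hide Forest:
  the prey's payoff from hide Meadow: p·(-1) + (1−p)·(-4) = 3p - 4
  the prey's payoff from hide Forest: p·(-6) + (1−p)·0 = -6p
  3p - 4 = -6p  ⇒  9p = 4  ⇒  p = 4/9.

p = 4/9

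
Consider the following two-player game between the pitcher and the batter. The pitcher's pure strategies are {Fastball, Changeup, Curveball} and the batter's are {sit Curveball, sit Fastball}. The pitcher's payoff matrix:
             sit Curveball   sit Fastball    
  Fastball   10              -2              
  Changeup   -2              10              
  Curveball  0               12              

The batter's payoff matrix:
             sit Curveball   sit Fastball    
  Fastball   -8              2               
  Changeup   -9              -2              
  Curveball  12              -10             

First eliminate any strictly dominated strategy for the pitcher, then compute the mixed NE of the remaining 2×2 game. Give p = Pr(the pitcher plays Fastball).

The pitcher's strategy Changeup is strictly dominated by Curveball: 0 > -2 and 12 > 10. Eliminate Changeup.
In a mixed equilibrium the batter is indifferent between sit Curveball and sit Fastball; this condition fixes p.
  the batter's expected payoff from sit Curveball: p·(-8) + (1−p)·12 = -20p + 12
  the batter's expected payoff from sit Fastball: p·2 + (1−p)·(-10) = 12p - 10
  -20p + 12 = 12p - 10  ⇒  -32p = -22  ⇒  p = 11/16.

p = 11/16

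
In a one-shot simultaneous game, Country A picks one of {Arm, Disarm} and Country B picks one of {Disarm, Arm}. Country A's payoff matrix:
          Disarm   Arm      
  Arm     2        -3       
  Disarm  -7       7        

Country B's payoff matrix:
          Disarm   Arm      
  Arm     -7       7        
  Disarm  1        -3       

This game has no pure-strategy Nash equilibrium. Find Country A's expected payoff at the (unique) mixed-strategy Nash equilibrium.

Country A's indifference between Arm and Disarm determines Country B's mixing probability q:
  Country A's payoff to Arm: q·2 + (1−q)·(-3) = 5q - 3
  Country A's payoff to Disarm: q·(-7) + (1−q)·7 = -14q + 7
  5q - 3 = -14q + 7  ⇒  19q = 10  ⇒  q = 10/19.
At equilibrium Country A is indifferent across rows, so Country A's payoff equals the payoff from Arm: (10/19)·2 + (9/19)·(-3) = -7/19.

-7/19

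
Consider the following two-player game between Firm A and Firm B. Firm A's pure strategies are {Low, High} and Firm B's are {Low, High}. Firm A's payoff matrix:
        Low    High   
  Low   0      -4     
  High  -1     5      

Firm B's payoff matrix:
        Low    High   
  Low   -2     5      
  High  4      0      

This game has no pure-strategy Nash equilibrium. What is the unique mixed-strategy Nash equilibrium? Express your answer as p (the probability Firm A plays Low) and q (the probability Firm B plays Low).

p = 4/11, q = 9/10

Firm B's indifference between Low and High determines Firm A's mixing probability p:
  Firm B's payoff to Low: p·(-2) + (1−p)·4 = -6p + 4
  Firm B's payoff to High: p·5 + (1−p)·0 = 5p
  -6p + 4 = 5p  ⇒  -11p = -4  ⇒  p = 4/11.
For Firm A to be willing to mix, Firm A must be indifferent between Low and High, which pins down Firm B's mix.
  Firm A's payoff to Low: q·0 + (1−q)·(-4) = 4q - 4
  Firm A's payoff to High: q·(-1) + (1−q)·5 = -6q + 5
  4q - 4 = -6q + 5  ⇒  10q = 9  ⇒  q = 9/10.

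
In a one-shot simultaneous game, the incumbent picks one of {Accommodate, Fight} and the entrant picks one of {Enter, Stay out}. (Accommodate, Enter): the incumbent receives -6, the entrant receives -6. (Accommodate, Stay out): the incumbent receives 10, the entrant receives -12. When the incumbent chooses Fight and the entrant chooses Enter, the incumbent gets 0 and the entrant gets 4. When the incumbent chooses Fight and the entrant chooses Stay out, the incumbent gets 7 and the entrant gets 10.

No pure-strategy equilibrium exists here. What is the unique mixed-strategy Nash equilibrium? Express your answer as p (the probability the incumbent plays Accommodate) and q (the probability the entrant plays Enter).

p = 1/2, q = 1/3

In a mixed equilibrium the entrant is indifferent between Enter and Stay out; this condition fixes p.
  the entrant's expected payoff from Enter: p·(-6) + (1−p)·4 = -10p + 4
  the entrant's expected payoff from Stay out: p·(-12) + (1−p)·10 = -22p + 10
  -10p + 4 = -22p + 10  ⇒  12p = 6  ⇒  p = 1/2.
The entrant's mix must leave the incumbent indifferent between Accommodate and Fight.
  the incumbent's payoff from Accommodate: q·(-6) + (1−q)·10 = -16q + 10
  the incumbent's payoff from Fight: q·0 + (1−q)·7 = -7q + 7
  -16q + 10 = -7q + 7  ⇒  -9q = -3  ⇒  q = 1/3.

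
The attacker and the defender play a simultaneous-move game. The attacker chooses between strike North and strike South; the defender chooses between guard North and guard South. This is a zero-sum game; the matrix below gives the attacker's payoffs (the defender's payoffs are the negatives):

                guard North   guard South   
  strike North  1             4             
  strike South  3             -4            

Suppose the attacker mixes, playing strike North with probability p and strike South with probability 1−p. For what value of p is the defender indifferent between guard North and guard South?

p = 7/10

For the defender to be willing to mix, the defender must be indifferent between guard North and guard South, which pins down the attacker's mix.
  the defender's expected payoff from guard North: p·(-1) + (1−p)·(-3) = 2p - 3
  the defender's expected payoff from guard South: p·(-4) + (1−p)·4 = -8p + 4
  2p - 3 = -8p + 4  ⇒  10p = 7  ⇒  p = 7/10.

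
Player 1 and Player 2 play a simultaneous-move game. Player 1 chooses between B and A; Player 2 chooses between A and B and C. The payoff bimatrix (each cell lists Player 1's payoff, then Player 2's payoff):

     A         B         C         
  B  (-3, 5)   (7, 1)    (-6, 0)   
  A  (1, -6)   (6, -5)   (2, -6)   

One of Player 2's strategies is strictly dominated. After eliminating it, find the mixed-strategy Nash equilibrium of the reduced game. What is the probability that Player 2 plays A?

q = 1/5

Player 2's strategy C is strictly dominated by B: 1 > 0 and -5 > -6. Eliminate C.
Player 2's mix must leave Player 1 indifferent between B and A.
  Player 1's payoff to B: q·(-3) + (1−q)·7 = -10q + 7
  Player 1's payoff to A: q·1 + (1−q)·6 = -5q + 6
  -10q + 7 = -5q + 6  ⇒  -5q = -1  ⇒  q = 1/5.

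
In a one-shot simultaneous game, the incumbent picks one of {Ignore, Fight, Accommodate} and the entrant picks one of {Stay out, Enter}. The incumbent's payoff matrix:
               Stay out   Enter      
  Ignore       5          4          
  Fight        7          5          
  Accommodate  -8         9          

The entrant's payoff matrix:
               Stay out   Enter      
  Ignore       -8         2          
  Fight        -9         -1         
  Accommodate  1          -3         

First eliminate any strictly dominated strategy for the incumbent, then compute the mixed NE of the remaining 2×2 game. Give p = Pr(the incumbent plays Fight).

The incumbent's strategy Ignore is strictly dominated by Fight: 7 > 5 and 5 > 4. Eliminate Ignore.
The incumbent's mix must leave the entrant indifferent between Stay out and Enter.
  the entrant's payoff from Stay out: p·(-9) + (1−p)·1 = -10p + 1
  the entrant's payoff from Enter: p·(-1) + (1−p)·(-3) = 2p - 3
  -10p + 1 = 2p - 3  ⇒  -12p = -4  ⇒  p = 1/3.

p = 1/3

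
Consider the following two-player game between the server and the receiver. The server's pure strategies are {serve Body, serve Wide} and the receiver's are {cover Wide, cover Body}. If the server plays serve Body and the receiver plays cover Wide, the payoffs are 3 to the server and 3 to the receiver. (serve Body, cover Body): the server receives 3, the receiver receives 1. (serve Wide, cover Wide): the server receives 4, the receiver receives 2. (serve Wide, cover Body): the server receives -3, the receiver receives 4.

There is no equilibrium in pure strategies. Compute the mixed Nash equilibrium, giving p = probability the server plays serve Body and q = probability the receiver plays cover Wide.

The receiver's indifference between cover Wide and cover Body determines the server's mixing probability p:
  the receiver's payoff from cover Wide: p·3 + (1−p)·2 = p + 2
  the receiver's payoff from cover Body: p·1 + (1−p)·4 = -3p + 4
  p + 2 = -3p + 4  ⇒  4p = 2  ⇒  p = 1/2.
The server's indifference between serve Body and serve Wide determines the receiver's mixing probability q:
  the server's expected payoff from serve Body: q·3 + (1−q)·3 = 3
  the server's expected payoff from serve Wide: q·4 + (1−q)·(-3) = 7q - 3
  3 = 7q - 3  ⇒  -7q = -6  ⇒  q = 6/7.

p = 1/2, q = 6/7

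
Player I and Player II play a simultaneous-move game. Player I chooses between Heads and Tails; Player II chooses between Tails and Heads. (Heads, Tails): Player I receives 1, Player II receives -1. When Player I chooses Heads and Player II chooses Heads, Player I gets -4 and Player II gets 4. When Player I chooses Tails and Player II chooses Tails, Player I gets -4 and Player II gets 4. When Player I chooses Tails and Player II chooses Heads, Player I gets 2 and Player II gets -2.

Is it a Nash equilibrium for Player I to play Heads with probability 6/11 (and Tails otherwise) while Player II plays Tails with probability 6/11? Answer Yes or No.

Yes

Check Player II's indifference given Player I's mix p = 6/11:
  payoff from Tails = 14/11; payoff from Heads = 14/11 — equal.
Check Player I's indifference given Player II's mix q = 6/11:
  payoff from Heads = -14/11; payoff from Tails = -14/11 — equal.
Both players are indifferent, so neither can profitably deviate.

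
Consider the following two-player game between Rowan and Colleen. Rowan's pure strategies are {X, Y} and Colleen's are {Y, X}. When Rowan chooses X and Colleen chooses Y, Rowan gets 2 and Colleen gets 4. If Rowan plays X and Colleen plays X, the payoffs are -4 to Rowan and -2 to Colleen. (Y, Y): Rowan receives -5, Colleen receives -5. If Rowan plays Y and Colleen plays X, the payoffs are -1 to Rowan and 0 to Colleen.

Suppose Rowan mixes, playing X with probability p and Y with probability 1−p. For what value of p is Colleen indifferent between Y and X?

p = 5/11

Rowan's mix must leave Colleen indifferent between Y and X.
  Colleen's payoff to Y: p·4 + (1−p)·(-5) = 9p - 5
  Colleen's payoff to X: p·(-2) + (1−p)·0 = -2p
  9p - 5 = -2p  ⇒  11p = 5  ⇒  p = 5/11.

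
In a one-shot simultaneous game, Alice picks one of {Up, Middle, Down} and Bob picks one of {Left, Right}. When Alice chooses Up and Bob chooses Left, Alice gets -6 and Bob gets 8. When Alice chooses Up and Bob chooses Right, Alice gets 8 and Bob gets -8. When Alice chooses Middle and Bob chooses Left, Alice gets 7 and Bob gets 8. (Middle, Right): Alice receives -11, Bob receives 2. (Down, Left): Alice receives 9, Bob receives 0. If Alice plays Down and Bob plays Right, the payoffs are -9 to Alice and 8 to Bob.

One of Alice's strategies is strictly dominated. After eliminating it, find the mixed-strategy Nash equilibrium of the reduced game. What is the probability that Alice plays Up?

Alice's strategy Middle is strictly dominated by Down: 9 > 7 and -9 > -11. Eliminate Middle.
Set Bob's expected payoff from Left equal to that from Right:
  Bob's expected payoff from Left: p·8 + (1−p)·0 = 8p
  Bob's expected payoff from Right: p·(-8) + (1−p)·8 = -16p + 8
  8p = -16p + 8  ⇒  24p = 8  ⇒  p = 1/3.

p = 1/3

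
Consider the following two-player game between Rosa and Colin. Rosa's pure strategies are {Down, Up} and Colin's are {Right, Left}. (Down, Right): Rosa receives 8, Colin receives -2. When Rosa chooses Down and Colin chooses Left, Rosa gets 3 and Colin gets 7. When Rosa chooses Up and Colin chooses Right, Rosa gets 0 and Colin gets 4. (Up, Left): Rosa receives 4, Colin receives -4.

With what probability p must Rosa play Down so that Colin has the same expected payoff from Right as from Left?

Rosa's mix must leave Colin indifferent between Right and Left.
  Colin's payoff to Right: p·(-2) + (1−p)·4 = -6p + 4
  Colin's payoff to Left: p·7 + (1−p)·(-4) = 11p - 4
  -6p + 4 = 11p - 4  ⇒  -17p = -8  ⇒  p = 8/17.

p = 8/17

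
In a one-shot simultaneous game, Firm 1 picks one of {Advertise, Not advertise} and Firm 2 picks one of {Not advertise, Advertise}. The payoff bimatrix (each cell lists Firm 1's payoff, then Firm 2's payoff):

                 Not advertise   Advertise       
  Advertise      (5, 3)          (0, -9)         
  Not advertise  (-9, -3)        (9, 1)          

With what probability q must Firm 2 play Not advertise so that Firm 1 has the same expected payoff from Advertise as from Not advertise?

q = 9/23

For Firm 1 to be willing to mix, Firm 1 must be indifferent between Advertise and Not advertise, which pins down Firm 2's mix.
  Firm 1's expected payoff from Advertise: q·5 + (1−q)·0 = 5q
  Firm 1's expected payoff from Not advertise: q·(-9) + (1−q)·9 = -18q + 9
  5q = -18q + 9  ⇒  23q = 9  ⇒  q = 9/23.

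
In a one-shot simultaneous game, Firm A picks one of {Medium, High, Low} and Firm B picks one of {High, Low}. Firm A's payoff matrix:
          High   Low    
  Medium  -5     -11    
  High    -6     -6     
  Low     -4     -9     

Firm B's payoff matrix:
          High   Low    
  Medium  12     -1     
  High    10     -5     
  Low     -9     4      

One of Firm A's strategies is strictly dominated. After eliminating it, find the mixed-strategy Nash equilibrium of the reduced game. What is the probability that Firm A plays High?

Firm A's strategy Medium is strictly dominated by Low: -4 > -5 and -9 > -11. Eliminate Medium.
For Firm B to be willing to mix, Firm B must be indifferent between High and Low, which pins down Firm A's mix.
  Firm B's expected payoff from High: p·10 + (1−p)·(-9) = 19p - 9
  Firm B's expected payoff from Low: p·(-5) + (1−p)·4 = -9p + 4
  19p - 9 = -9p + 4  ⇒  28p = 13  ⇒  p = 13/28.

p = 13/28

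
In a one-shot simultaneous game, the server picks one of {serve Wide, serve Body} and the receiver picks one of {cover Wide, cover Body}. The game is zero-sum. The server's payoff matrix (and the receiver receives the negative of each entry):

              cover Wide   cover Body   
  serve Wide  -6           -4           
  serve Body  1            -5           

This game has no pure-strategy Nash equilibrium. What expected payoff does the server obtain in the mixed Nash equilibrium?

-17/4

For the server to be willing to mix, the server must be indifferent between serve Wide and serve Body, which pins down the receiver's mix.
  the server's payoff to serve Wide: q·(-6) + (1−q)·(-4) = -2q - 4
  the server's payoff to serve Body: q·1 + (1−q)·(-5) = 6q - 5
  -2q - 4 = 6q - 5  ⇒  -8q = -1  ⇒  q = 1/8.
At equilibrium the server is indifferent across rows, so the server's payoff equals the payoff from serve Wide: (1/8)·(-6) + (7/8)·(-4) = -17/4.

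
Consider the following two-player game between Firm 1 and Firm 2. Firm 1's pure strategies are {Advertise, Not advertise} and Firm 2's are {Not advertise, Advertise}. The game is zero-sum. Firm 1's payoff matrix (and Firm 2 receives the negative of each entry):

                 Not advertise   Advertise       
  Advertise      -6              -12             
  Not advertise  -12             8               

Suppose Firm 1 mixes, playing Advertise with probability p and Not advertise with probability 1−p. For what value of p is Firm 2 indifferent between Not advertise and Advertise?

p = 10/13

In a mixed equilibrium Firm 2 is indifferent between Not advertise and Advertise; this condition fixes p.
  Firm 2's payoff to Not advertise: p·6 + (1−p)·12 = -6p + 12
  Firm 2's payoff to Advertise: p·12 + (1−p)·(-8) = 20p - 8
  -6p + 12 = 20p - 8  ⇒  -26p = -20  ⇒  p = 10/13.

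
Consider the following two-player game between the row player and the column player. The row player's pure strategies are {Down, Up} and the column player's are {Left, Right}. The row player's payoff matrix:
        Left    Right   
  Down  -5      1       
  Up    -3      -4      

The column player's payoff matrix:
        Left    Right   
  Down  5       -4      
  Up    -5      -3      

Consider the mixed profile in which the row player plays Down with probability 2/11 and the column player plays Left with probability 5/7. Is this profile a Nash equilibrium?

Check the column player's indifference given the row player's mix p = 2/11:
  payoff from Left = -35/11; payoff from Right = -35/11 — equal.
Check the row player's indifference given the column player's mix q = 5/7:
  payoff from Down = -23/7; payoff from Up = -23/7 — equal.
Both players are indifferent, so neither can profitably deviate.

Yes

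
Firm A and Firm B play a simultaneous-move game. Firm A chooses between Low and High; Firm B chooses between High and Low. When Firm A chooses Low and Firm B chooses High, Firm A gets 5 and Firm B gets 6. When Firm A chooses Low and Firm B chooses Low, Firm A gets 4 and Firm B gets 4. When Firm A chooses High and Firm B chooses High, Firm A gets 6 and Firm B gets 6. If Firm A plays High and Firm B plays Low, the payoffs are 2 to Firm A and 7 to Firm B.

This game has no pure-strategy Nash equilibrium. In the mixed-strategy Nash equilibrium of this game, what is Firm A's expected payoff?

14/3

Firm B's mix must leave Firm A indifferent between Low and High.
  Firm A's expected payoff from Low: q·5 + (1−q)·4 = q + 4
  Firm A's expected payoff from High: q·6 + (1−q)·2 = 4q + 2
  q + 4 = 4q + 2  ⇒  -3q = -2  ⇒  q = 2/3.
At equilibrium Firm A is indifferent across rows, so Firm A's payoff equals the payoff from Low: (2/3)·5 + (1/3)·4 = 14/3.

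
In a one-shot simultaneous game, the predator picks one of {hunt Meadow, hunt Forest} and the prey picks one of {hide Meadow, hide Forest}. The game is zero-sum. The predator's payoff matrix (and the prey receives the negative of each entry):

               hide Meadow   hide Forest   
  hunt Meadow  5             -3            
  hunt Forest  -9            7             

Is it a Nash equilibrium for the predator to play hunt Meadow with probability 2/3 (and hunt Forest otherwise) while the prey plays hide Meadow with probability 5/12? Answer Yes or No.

Yes

Check the prey's indifference given the predator's mix p = 2/3:
  payoff from hide Meadow = -1/3; payoff from hide Forest = -1/3 — equal.
Check the predator's indifference given the prey's mix q = 5/12:
  payoff from hunt Meadow = 1/3; payoff from hunt Forest = 1/3 — equal.
Both players are indifferent, so neither can profitably deviate.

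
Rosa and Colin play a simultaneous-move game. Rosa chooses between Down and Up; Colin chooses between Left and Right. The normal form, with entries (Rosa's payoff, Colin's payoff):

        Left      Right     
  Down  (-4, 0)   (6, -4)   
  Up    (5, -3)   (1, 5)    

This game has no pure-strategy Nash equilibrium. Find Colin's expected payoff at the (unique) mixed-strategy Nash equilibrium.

-1

Colin's indifference between Left and Right determines Rosa's mixing probability p:
  Colin's payoff from Left: p·0 + (1−p)·(-3) = 3p - 3
  Colin's payoff from Right: p·(-4) + (1−p)·5 = -9p + 5
  3p - 3 = -9p + 5  ⇒  12p = 8  ⇒  p = 2/3.
At equilibrium Colin is indifferent across columns, so Colin's payoff equals the payoff from Left: (2/3)·0 + (1/3)·(-3) = -1.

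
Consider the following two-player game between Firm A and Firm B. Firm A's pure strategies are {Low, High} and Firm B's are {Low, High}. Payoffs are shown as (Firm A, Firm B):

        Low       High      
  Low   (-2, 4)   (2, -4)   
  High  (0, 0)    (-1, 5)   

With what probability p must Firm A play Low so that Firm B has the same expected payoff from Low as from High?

Firm B's indifference between Low and High determines Firm A's mixing probability p:
  Firm B's expected payoff from Low: p·4 + (1−p)·0 = 4p
  Firm B's expected payoff from High: p·(-4) + (1−p)·5 = -9p + 5
  4p = -9p + 5  ⇒  13p = 5  ⇒  p = 5/13.

p = 5/13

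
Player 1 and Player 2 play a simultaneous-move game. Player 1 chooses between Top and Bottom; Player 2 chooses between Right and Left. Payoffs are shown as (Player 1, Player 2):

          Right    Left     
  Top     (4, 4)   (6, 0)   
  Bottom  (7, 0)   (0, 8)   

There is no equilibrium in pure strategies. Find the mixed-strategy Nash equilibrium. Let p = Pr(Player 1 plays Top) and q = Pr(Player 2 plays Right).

In a mixed equilibrium Player 2 is indifferent between Right and Left; this condition fixes p.
  Player 2's payoff from Right: p·4 + (1−p)·0 = 4p
  Player 2's payoff from Left: p·0 + (1−p)·8 = -8p + 8
  4p = -8p + 8  ⇒  12p = 8  ⇒  p = 2/3.
Player 2's mix must leave Player 1 indifferent between Top and Bottom.
  Player 1's payoff from Top: q·4 + (1−q)·6 = -2q + 6
  Player 1's payoff from Bottom: q·7 + (1−q)·0 = 7q
  -2q + 6 = 7q  ⇒  -9q = -6  ⇒  q = 2/3.

p = 2/3, q = 2/3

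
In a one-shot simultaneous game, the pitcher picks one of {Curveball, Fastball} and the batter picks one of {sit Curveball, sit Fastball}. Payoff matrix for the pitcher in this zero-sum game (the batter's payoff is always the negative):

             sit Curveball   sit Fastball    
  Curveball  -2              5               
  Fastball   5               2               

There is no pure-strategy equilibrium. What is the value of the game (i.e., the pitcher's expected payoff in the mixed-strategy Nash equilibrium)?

Set the pitcher's expected payoff from Curveball equal to that from Fastball:
  the pitcher's expected payoff from Curveball: q·(-2) + (1−q)·5 = -7q + 5
  the pitcher's expected payoff from Fastball: q·5 + (1−q)·2 = 3q + 2
  -7q + 5 = 3q + 2  ⇒  -10q = -3  ⇒  q = 3/10.
The value is the pitcher's expected payoff against this mix (using Curveball): (3/10)·(-2) + (7/10)·5 = 29/10.

v = 29/10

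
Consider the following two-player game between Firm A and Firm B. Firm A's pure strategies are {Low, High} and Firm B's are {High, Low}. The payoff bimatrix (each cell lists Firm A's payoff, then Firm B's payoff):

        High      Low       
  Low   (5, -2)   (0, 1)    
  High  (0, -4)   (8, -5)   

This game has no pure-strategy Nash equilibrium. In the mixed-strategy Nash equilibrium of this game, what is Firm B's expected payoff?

-7/2

In a mixed equilibrium Firm B is indifferent between High and Low; this condition fixes p.
  Firm B's expected payoff from High: p·(-2) + (1−p)·(-4) = 2p - 4
  Firm B's expected payoff from Low: p·1 + (1−p)·(-5) = 6p - 5
  2p - 4 = 6p - 5  ⇒  -4p = -1  ⇒  p = 1/4.
At equilibrium Firm B is indifferent across columns, so Firm B's payoff equals the payoff from High: (1/4)·(-2) + (3/4)·(-4) = -7/2.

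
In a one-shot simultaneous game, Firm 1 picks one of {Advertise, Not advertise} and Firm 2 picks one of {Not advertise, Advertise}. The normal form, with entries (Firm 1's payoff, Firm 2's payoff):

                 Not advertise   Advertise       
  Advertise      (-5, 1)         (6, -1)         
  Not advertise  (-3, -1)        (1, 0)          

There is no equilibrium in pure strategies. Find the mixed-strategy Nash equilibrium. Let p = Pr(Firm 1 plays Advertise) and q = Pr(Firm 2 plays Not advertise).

Set Firm 2's expected payoff from Not advertise equal to that from Advertise:
  Firm 2's payoff to Not advertise: p·1 + (1−p)·(-1) = 2p - 1
  Firm 2's payoff to Advertise: p·(-1) + (1−p)·0 = -p
  2p - 1 = -p  ⇒  3p = 1  ⇒  p = 1/3.
Firm 2's mix must leave Firm 1 indifferent between Advertise and Not advertise.
  Firm 1's expected payoff from Advertise: q·(-5) + (1−q)·6 = -11q + 6
  Firm 1's expected payoff from Not advertise: q·(-3) + (1−q)·1 = -4q + 1
  -11q + 6 = -4q + 1  ⇒  -7q = -5  ⇒  q = 5/7.

p = 1/3, q = 5/7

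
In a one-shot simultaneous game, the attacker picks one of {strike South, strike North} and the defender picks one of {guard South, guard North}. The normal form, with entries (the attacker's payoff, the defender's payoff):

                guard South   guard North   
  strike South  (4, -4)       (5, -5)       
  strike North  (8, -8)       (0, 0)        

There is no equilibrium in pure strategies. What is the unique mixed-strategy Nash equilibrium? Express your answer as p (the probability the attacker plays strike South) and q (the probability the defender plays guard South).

The attacker's mix must leave the defender indifferent between guard South and guard North.
  the defender's payoff from guard South: p·(-4) + (1−p)·(-8) = 4p - 8
  the defender's payoff from guard North: p·(-5) + (1−p)·0 = -5p
  4p - 8 = -5p  ⇒  9p = 8  ⇒  p = 8/9.
In a mixed equilibrium the attacker is indifferent between strike South and strike North; this condition fixes q.
  the attacker's payoff from strike South: q·4 + (1−q)·5 = -q + 5
  the attacker's payoff from strike North: q·8 + (1−q)·0 = 8q
  -q + 5 = 8q  ⇒  -9q = -5  ⇒  q = 5/9.

p = 8/9, q = 5/9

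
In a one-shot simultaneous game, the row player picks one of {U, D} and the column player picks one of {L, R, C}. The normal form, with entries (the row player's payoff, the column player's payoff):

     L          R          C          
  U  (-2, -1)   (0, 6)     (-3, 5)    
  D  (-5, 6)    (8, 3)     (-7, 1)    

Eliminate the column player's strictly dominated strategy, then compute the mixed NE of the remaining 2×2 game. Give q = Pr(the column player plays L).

The column player's strategy C is strictly dominated by R: 6 > 5 and 3 > 1. Eliminate C.
The column player's mix must leave the row player indifferent between U and D.
  the row player's expected payoff from U: q·(-2) + (1−q)·0 = -2q
  the row player's expected payoff from D: q·(-5) + (1−q)·8 = -13q + 8
  -2q = -13q + 8  ⇒  11q = 8  ⇒  q = 8/11.

q = 8/11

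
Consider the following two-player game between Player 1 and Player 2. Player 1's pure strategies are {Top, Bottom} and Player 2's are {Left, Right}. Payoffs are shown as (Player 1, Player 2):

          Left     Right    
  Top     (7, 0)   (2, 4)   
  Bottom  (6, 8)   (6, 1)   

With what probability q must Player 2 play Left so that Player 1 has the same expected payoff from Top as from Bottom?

q = 4/5

In a mixed equilibrium Player 1 is indifferent between Top and Bottom; this condition fixes q.
  Player 1's payoff to Top: q·7 + (1−q)·2 = 5q + 2
  Player 1's payoff to Bottom: q·6 + (1−q)·6 = 6
  5q + 2 = 6  ⇒  5q = 4  ⇒  q = 4/5.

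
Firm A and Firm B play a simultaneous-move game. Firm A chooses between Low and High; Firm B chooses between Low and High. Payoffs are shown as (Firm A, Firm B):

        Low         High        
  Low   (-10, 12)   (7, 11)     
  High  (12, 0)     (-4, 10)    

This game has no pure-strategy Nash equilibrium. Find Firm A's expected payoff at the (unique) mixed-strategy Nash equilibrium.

Firm A's indifference between Low and High determines Firm B's mixing probability q:
  Firm A's payoff from Low: q·(-10) + (1−q)·7 = -17q + 7
  Firm A's payoff from High: q·12 + (1−q)·(-4) = 16q - 4
  -17q + 7 = 16q - 4  ⇒  -33q = -11  ⇒  q = 1/3.
At equilibrium Firm A is indifferent across rows, so Firm A's payoff equals the payoff from Low: (1/3)·(-10) + (2/3)·7 = 4/3.

4/3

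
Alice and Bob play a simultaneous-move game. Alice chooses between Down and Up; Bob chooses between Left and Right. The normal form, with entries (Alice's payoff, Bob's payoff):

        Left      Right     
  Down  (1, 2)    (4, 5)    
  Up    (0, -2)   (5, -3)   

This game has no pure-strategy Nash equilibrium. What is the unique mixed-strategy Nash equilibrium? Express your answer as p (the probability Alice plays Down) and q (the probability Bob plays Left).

Bob's indifference between Left and Right determines Alice's mixing probability p:
  Bob's payoff to Left: p·2 + (1−p)·(-2) = 4p - 2
  Bob's payoff to Right: p·5 + (1−p)·(-3) = 8p - 3
  4p - 2 = 8p - 3  ⇒  -4p = -1  ⇒  p = 1/4.
In a mixed equilibrium Alice is indifferent between Down and Up; this condition fixes q.
  Alice's expected payoff from Down: q·1 + (1−q)·4 = -3q + 4
  Alice's expected payoff from Up: q·0 + (1−q)·5 = -5q + 5
  -3q + 4 = -5q + 5  ⇒  2q = 1  ⇒  q = 1/2.

p = 1/4, q = 1/2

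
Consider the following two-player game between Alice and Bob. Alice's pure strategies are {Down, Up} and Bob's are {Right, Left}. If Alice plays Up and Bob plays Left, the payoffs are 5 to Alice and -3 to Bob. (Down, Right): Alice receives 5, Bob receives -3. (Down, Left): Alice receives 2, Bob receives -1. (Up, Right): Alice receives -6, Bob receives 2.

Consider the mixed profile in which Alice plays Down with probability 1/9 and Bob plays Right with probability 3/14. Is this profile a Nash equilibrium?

No

Given Alice's mix p = 1/9, Bob's payoff from Right is 13/9 but from Left is -25/9. Bob strictly prefers Right, so Bob would not mix.
So the proposed profile is not a Nash equilibrium.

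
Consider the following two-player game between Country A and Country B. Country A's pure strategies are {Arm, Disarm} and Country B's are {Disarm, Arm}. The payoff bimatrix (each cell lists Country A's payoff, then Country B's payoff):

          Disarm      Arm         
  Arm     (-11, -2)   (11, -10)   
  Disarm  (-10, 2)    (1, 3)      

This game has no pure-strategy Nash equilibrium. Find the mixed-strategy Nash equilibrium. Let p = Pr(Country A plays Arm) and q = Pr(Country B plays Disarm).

Country B's indifference between Disarm and Arm determines Country A's mixing probability p:
  Country B's payoff to Disarm: p·(-2) + (1−p)·2 = -4p + 2
  Country B's payoff to Arm: p·(-10) + (1−p)·3 = -13p + 3
  -4p + 2 = -13p + 3  ⇒  9p = 1  ⇒  p = 1/9.
In a mixed equilibrium Country A is indifferent between Arm and Disarm; this condition fixes q.
  Country A's payoff from Arm: q·(-11) + (1−q)·11 = -22q + 11
  Country A's payoff from Disarm: q·(-10) + (1−q)·1 = -11q + 1
  -22q + 11 = -11q + 1  ⇒  -11q = -10  ⇒  q = 10/11.

p = 1/9, q = 10/11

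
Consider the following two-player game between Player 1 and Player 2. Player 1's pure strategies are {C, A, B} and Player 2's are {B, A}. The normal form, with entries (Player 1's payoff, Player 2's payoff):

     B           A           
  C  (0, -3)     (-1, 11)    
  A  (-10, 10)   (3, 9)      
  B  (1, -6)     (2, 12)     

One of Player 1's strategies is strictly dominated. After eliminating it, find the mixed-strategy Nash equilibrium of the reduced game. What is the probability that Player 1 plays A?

Player 1's strategy C is strictly dominated by B: 1 > 0 and 2 > -1. Eliminate C.
Player 2's indifference between B and A determines Player 1's mixing probability p:
  Player 2's expected payoff from B: p·10 + (1−p)·(-6) = 16p - 6
  Player 2's expected payoff from A: p·9 + (1−p)·12 = -3p + 12
  16p - 6 = -3p + 12  ⇒  19p = 18  ⇒  p = 18/19.

p = 18/19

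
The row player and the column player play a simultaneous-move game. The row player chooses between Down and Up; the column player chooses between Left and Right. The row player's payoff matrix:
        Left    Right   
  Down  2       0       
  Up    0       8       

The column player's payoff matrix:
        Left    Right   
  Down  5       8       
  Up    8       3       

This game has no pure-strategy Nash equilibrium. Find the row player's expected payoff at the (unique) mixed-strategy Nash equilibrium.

8/5

In a mixed equilibrium the row player is indifferent between Down and Up; this condition fixes q.
  the row player's expected payoff from Down: q·2 + (1−q)·0 = 2q
  the row player's expected payoff from Up: q·0 + (1−q)·8 = -8q + 8
  2q = -8q + 8  ⇒  10q = 8  ⇒  q = 4/5.
At equilibrium the row player is indifferent across rows, so the row player's payoff equals the payoff from Down: (4/5)·2 + (1/5)·0 = 8/5.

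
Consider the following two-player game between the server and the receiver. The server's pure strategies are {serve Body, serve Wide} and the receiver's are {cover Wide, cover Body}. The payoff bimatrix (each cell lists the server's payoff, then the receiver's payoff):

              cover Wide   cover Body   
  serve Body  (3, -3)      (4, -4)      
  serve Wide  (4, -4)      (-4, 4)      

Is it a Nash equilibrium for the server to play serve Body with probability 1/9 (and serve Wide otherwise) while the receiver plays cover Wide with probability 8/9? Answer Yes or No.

No

Given the server's mix p = 1/9, the receiver's payoff from cover Wide is -35/9 but from cover Body is 28/9. The receiver strictly prefers cover Body, so the receiver would not mix.
So the proposed profile is not a Nash equilibrium.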